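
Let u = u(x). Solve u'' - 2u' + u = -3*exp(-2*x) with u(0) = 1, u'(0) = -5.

Characteristic equation r² - 2r + 1 = 0 has discriminant (-2)² - 4·(1) = 0, so r = 1 is a repeated root.
Hence u_h = (C1 + C2*x)*exp(x).
Try u_p = A*exp(-2*x). Substituting into the equation and dividing by exp(-2*x) gives A = -1/3, so u_p = -exp(-2*x)/3.
General solution: u = -exp(-2*x)/3 + C1*exp(x) + C2*x*exp(x).
Apply the initial conditions: u(0) = -1/3 + C1 = 1 and u'(0) = 2/3 + C1 + C2 = -5. Solving gives C1 = 4/3, C2 = -7.

u = -exp(-2*x)/3 + 4*exp(x)/3 - 7*x*exp(x)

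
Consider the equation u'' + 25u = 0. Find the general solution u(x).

u = C1*cos(5*x) + C2*sin(5*x)

Characteristic equation r² + 25 = 0 has discriminant (0)² - 4·(25) = -100 < 0, so r = ± 5i.
Hence u_h = C1*cos(5*x) + C2*sin(5*x).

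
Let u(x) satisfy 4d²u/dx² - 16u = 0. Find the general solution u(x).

u = C1*exp(2*x) + C2*exp(-2*x)

Divide through by 4: u'' - 4u = 0.
Characteristic equation r² - 4 = 0 factors as (r - 2)(r + 2) = 0, so r = 2, -2.
Hence u_h = C1*exp(2*x) + C2*exp(-2*x).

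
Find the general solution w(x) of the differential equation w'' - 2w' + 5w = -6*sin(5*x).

w = -3*cos(5*x)/25 + 6*sin(5*x)/25 + C1*cos(2*x)*exp(x) + C2*exp(x)*sin(2*x)

Characteristic equation r² - 2r + 5 = 0 has discriminant (-2)² - 4·(5) = -16 < 0, so r = 1 ± 2i.
Hence w_h = C1*cos(2*x)*exp(x) + C2*exp(x)*sin(2*x).
Try w_p = A*cos(5*x) + B*sin(5*x). Substituting and equating the coefficients of cos(5x) and sin(5x) gives A = -3/25, B = 6/25, so w_p = -3*cos(5*x)/25 + 6*sin(5*x)/25.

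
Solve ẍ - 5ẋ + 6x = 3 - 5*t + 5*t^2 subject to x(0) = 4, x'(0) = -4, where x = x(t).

Characteristic equation r² - 5r + 6 = 0 factors as (r - 2)(r - 3) = 0, so r = 2, 3.
Hence x_h = C1*exp(2*t) + C2*exp(3*t).
For the particular solution try x_p = A0 + A1*t + A2*t^2. Substituting and matching coefficients of each power of t gives A0 = 37/54, A1 = 5/9, A2 = 5/6, so x_p = 37/54 + 5*t^2/6 + 5*t/9.
General solution: x = 37/54 + 5*t^2/6 + 5*t/9 + C1*exp(2*t) + C2*exp(3*t).
Apply the initial conditions: x(0) = 37/54 + C1 + C2 = 4 and x'(0) = 5/9 + 2*C1 + 3*C2 = -4. Solving gives C1 = 29/2, C2 = -302/27.

x = 37/54 - 302*exp(3*t)/27 + 5*t**2/6 + 5*t/9 + 29*exp(2*t)/2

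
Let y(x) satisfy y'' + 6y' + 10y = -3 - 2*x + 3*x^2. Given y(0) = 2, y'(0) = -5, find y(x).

y = -3/125 - 14*x/25 + 3*x**2/10 + 204*exp(-3*x)*sin(x)/125 + 253*cos(x)*exp(-3*x)/125

Characteristic equation r² + 6r + 10 = 0 has discriminant (6)² - 4·(10) = -4 < 0, so r = -3 ± i.
Hence y_h = C1*cos(x)*exp(-3*x) + C2*exp(-3*x)*sin(x).
For the particular solution try y_p = A0 + A1*x + A2*x^2. Substituting and matching coefficients of each power of x gives A0 = -3/125, A1 = -14/25, A2 = 3/10, so y_p = -3/125 - 14*x/25 + 3*x^2/10.
General solution: y = -3/125 - 14*x/25 + 3*x^2/10 + C1*cos(x)*exp(-3*x) + C2*exp(-3*x)*sin(x).
Apply the initial conditions: y(0) = -3/125 + C1 = 2 and y'(0) = -14/25 + C2 - 3*C1 = -5. Solving gives C1 = 253/125, C2 = 204/125.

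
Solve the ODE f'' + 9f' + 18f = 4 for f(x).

Characteristic equation r² + 9r + 18 = 0 factors as (r + 6)(r + 3) = 0, so r = -6, -3.
Hence f_h = C1*exp(-6*x) + C2*exp(-3*x).
For the particular solution try f_p = A0. Substituting and matching coefficients of each power of x gives A0 = 2/9, so f_p = 2/9.

f = 2/9 + C1*exp(-6*x) + C2*exp(-3*x)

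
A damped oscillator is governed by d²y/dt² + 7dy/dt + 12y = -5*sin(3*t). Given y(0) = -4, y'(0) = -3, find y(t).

y = -119*exp(-3*t)/6 - sin(3*t)/30 + 7*cos(3*t)/30 + 78*exp(-4*t)/5

Characteristic equation r² + 7r + 12 = 0 factors as (r + 3)(r + 4) = 0, so r = -3, -4.
Hence y_h = C1*exp(-3*t) + C2*exp(-4*t).
Try y_p = A*cos(3*t) + B*sin(3*t). Substituting and equating the coefficients of cos(3t) and sin(3t) gives A = 7/30, B = -1/30, so y_p = -sin(3*t)/30 + 7*cos(3*t)/30.
General solution: y = -sin(3*t)/30 + 7*cos(3*t)/30 + C1*exp(-3*t) + C2*exp(-4*t).
Apply the initial conditions: y(0) = 7/30 + C1 + C2 = -4 and y'(0) = -1/10 - 4*C2 - 3*C1 = -3. Solving gives C1 = -119/6, C2 = 78/5.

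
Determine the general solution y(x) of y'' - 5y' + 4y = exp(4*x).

y = C1*exp(x) + C2*exp(4*x) + x*exp(4*x)/3

Characteristic equation r² - 5r + 4 = 0 factors as (r - 1)(r - 4) = 0, so r = 1, 4.
Hence y_h = C1*exp(x) + C2*exp(4*x).
Since exp(4*x) solves the homogeneous equation (r = 4 is a root of multiplicity 1), multiply the trial by x. Try y_p = A*x*exp(4*x). Substituting into the equation and dividing by exp(4*x) gives A = 1/3, so y_p = x*exp(4*x)/3.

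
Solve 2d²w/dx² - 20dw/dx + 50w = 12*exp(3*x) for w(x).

w = 3*exp(3*x)/2 + C1*exp(5*x) + C2*x*exp(5*x)

Divide through by 2: w'' - 10w' + 25w = 6*exp(3*x).
Characteristic equation r² - 10r + 25 = 0 has discriminant (-10)² - 4·(25) = 0, so r = 5 is a repeated root.
Hence w_h = (C1 + C2*x)*exp(5*x).
Try w_p = A*exp(3*x). Substituting into the equation and dividing by exp(3*x) gives A = 3/2, so w_p = 3*exp(3*x)/2.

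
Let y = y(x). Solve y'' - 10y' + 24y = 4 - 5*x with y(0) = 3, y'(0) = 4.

y = 23/288 - 269*exp(6*x)/72 - 5*x/24 + 213*exp(4*x)/32

Characteristic equation r² - 10r + 24 = 0 factors as (r - 6)(r - 4) = 0, so r = 6, 4.
Hence y_h = C1*exp(6*x) + C2*exp(4*x).
For the particular solution try y_p = A0 + A1*x. Substituting and matching coefficients of each power of x gives A0 = 23/288, A1 = -5/24, so y_p = 23/288 - 5*x/24.
General solution: y = 23/288 - 5*x/24 + C1*exp(6*x) + C2*exp(4*x).
Apply the initial conditions: y(0) = 23/288 + C1 + C2 = 3 and y'(0) = -5/24 + 4*C2 + 6*C1 = 4. Solving gives C1 = -269/72, C2 = 213/32.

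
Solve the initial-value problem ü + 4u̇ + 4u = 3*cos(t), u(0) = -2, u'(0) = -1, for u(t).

Characteristic equation r² + 4r + 4 = 0 has discriminant (4)² - 4·(4) = 0, so r = -2 is a repeated root.
Hence u_h = (C1 + C2*t)*exp(-2*t).
Try u_p = A*cos(t) + B*sin(t). Substituting and equating the coefficients of cos(t) and sin(t) gives A = 9/25, B = 12/25, so u_p = 9*cos(t)/25 + 12*sin(t)/25.
General solution: u = 9*cos(t)/25 + 12*sin(t)/25 + C1*exp(-2*t) + C2*t*exp(-2*t).
Apply the initial conditions: u(0) = 9/25 + C1 = -2 and u'(0) = 12/25 + C2 - 2*C1 = -1. Solving gives C1 = -59/25, C2 = -31/5.

u = -59*exp(-2*t)/25 + 9*cos(t)/25 + 12*sin(t)/25 - 31*t*exp(-2*t)/5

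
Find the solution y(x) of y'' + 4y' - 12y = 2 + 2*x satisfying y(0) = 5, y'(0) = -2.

y = -2/9 - x/6 + 59*exp(2*x)/16 + 221*exp(-6*x)/144

Characteristic equation r² + 4r - 12 = 0 factors as (r - 2)(r + 6) = 0, so r = 2, -6.
Hence y_h = C1*exp(2*x) + C2*exp(-6*x).
For the particular solution try y_p = A0 + A1*x. Substituting and matching coefficients of each power of x gives A0 = -2/9, A1 = -1/6, so y_p = -2/9 - x/6.
General solution: y = -2/9 - x/6 + C1*exp(2*x) + C2*exp(-6*x).
Apply the initial conditions: y(0) = -2/9 + C1 + C2 = 5 and y'(0) = -1/6 - 6*C2 + 2*C1 = -2. Solving gives C1 = 59/16, C2 = 221/144.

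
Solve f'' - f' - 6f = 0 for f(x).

f = C1*exp(-2*x) + C2*exp(3*x)

Characteristic equation r² - r - 6 = 0 factors as (r + 2)(r - 3) = 0, so r = -2, 3.
Hence f_h = C1*exp(-2*x) + C2*exp(3*x).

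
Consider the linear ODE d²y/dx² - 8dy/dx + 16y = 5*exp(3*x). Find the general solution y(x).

Characteristic equation r² - 8r + 16 = 0 has discriminant (-8)² - 4·(16) = 0, so r = 4 is a repeated root.
Hence y_h = (C1 + C2*x)*exp(4*x).
Try y_p = A*exp(3*x). Substituting into the equation and dividing by exp(3*x) gives A = 5, so y_p = 5*exp(3*x).

y = 5*exp(3*x) + C1*exp(4*x) + C2*x*exp(4*x)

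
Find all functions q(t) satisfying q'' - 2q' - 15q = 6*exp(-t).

Characteristic equation r² - 2r - 15 = 0 factors as (r + 3)(r - 5) = 0, so r = -3, 5.
Hence q_h = C1*exp(-3*t) + C2*exp(5*t).
Try q_p = A*exp(-t). Substituting into the equation and dividing by exp(-t) gives A = -1/2, so q_p = -exp(-t)/2.

q = -exp(-t)/2 + C1*exp(-3*t) + C2*exp(5*t)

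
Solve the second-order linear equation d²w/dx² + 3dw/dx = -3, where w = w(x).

w = C2 - x + C1*exp(-3*x)

Characteristic equation r² + 3r = 0 factors as (r + 3)r = 0, so r = -3, 0.
Hence w_h = C1*exp(-3*x) + C2.
Since 1 solves the homogeneous equation (r = 0 is a root of multiplicity 1), multiply the trial by x. Try w_p = A*x. Substituting into the equation and dividing by 1 gives A = -1, so w_p = -x.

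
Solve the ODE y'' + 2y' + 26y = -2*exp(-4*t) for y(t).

y = -exp(-4*t)/17 + C1*cos(5*t)*exp(-t) + C2*exp(-t)*sin(5*t)

Characteristic equation r² + 2r + 26 = 0 has discriminant (2)² - 4·(26) = -100 < 0, so r = -1 ± 5i.
Hence y_h = C1*cos(5*t)*exp(-t) + C2*exp(-t)*sin(5*t).
Try y_p = A*exp(-4*t). Substituting into the equation and dividing by exp(-4*t) gives A = -1/17, so y_p = -exp(-4*t)/17.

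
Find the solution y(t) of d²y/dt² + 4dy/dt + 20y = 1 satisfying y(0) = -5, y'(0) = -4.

y = 1/20 - 141*exp(-2*t)*sin(4*t)/40 - 101*cos(4*t)*exp(-2*t)/20

Characteristic equation r² + 4r + 20 = 0 has discriminant (4)² - 4·(20) = -64 < 0, so r = -2 ± 4i.
Hence y_h = C1*cos(4*t)*exp(-2*t) + C2*exp(-2*t)*sin(4*t).
For the particular solution try y_p = A0. Substituting and matching coefficients of each power of t gives A0 = 1/20, so y_p = 1/20.
General solution: y = 1/20 + C1*cos(4*t)*exp(-2*t) + C2*exp(-2*t)*sin(4*t).
Apply the initial conditions: y(0) = 1/20 + C1 = -5 and y'(0) = -2*C1 + 4*C2 = -4. Solving gives C1 = -101/20, C2 = -141/40.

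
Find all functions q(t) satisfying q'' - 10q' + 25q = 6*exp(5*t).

Characteristic equation r² - 10r + 25 = 0 has discriminant (-10)² - 4·(25) = 0, so r = 5 is a repeated root.
Hence q_h = (C1 + C2*t)*exp(5*t).
Since exp(5*t) solves the homogeneous equation (r = 5 is a root of multiplicity 2), multiply the trial by t^2. Try q_p = A*t^2*exp(5*t). Substituting into the equation and dividing by exp(5*t) gives A = 3, so q_p = 3*t^2*exp(5*t).

q = C1*exp(5*t) + 3*t**2*exp(5*t) + C2*t*exp(5*t)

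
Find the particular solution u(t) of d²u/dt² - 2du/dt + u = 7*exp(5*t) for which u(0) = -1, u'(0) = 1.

Characteristic equation r² - 2r + 1 = 0 has discriminant (-2)² - 4·(1) = 0, so r = 1 is a repeated root.
Hence u_h = (C1 + C2*t)*exp(t).
Try u_p = A*exp(5*t). Substituting into the equation and dividing by exp(5*t) gives A = 7/16, so u_p = 7*exp(5*t)/16.
General solution: u = 7*exp(5*t)/16 + C1*exp(t) + C2*t*exp(t).
Apply the initial conditions: u(0) = 7/16 + C1 = -1 and u'(0) = 35/16 + C1 + C2 = 1. Solving gives C1 = -23/16, C2 = 1/4.

u = -23*exp(t)/16 + 7*exp(5*t)/16 + t*exp(t)/4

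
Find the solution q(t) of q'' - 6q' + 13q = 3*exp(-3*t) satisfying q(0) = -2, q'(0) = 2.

Characteristic equation r² - 6r + 13 = 0 has discriminant (-6)² - 4·(13) = -16 < 0, so r = 3 ± 2i.
Hence q_h = C1*cos(2*t)*exp(3*t) + C2*exp(3*t)*sin(2*t).
Try q_p = A*exp(-3*t). Substituting into the equation and dividing by exp(-3*t) gives A = 3/40, so q_p = 3*exp(-3*t)/40.
General solution: q = 3*exp(-3*t)/40 + C1*cos(2*t)*exp(3*t) + C2*exp(3*t)*sin(2*t).
Apply the initial conditions: q(0) = 3/40 + C1 = -2 and q'(0) = -9/40 + 2*C2 + 3*C1 = 2. Solving gives C1 = -83/40, C2 = 169/40.

q = 3*exp(-3*t)/40 - 83*cos(2*t)*exp(3*t)/40 + 169*exp(3*t)*sin(2*t)/40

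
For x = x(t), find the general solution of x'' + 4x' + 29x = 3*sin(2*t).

x = -24*cos(2*t)/689 + 75*sin(2*t)/689 + C1*cos(5*t)*exp(-2*t) + C2*exp(-2*t)*sin(5*t)

Characteristic equation r² + 4r + 29 = 0 has discriminant (4)² - 4·(29) = -100 < 0, so r = -2 ± 5i.
Hence x_h = C1*cos(5*t)*exp(-2*t) + C2*exp(-2*t)*sin(5*t).
Try x_p = A*cos(2*t) + B*sin(2*t). Substituting and equating the coefficients of cos(2t) and sin(2t) gives A = -24/689, B = 75/689, so x_p = -24*cos(2*t)/689 + 75*sin(2*t)/689.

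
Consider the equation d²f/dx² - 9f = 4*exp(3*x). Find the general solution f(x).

Characteristic equation r² - 9 = 0 factors as (r + 3)(r - 3) = 0, so r = -3, 3.
Hence f_h = C1*exp(-3*x) + C2*exp(3*x).
Since exp(3*x) solves the homogeneous equation (r = 3 is a root of multiplicity 1), multiply the trial by x. Try f_p = A*x*exp(3*x). Substituting into the equation and dividing by exp(3*x) gives A = 2/3, so f_p = 2*x*exp(3*x)/3.

f = C1*exp(-3*x) + C2*exp(3*x) + 2*x*exp(3*x)/3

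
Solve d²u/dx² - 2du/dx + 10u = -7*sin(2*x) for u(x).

u = -21*sin(2*x)/26 - 7*cos(2*x)/13 + C1*cos(3*x)*exp(x) + C2*exp(x)*sin(3*x)

Characteristic equation r² - 2r + 10 = 0 has discriminant (-2)² - 4·(10) = -36 < 0, so r = 1 ± 3i.
Hence u_h = C1*cos(3*x)*exp(x) + C2*exp(x)*sin(3*x).
Try u_p = A*cos(2*x) + B*sin(2*x). Substituting and equating the coefficients of cos(2x) and sin(2x) gives A = -7/13, B = -21/26, so u_p = -21*sin(2*x)/26 - 7*cos(2*x)/13.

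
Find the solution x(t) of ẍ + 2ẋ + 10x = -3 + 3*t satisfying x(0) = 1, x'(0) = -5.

x = -9/25 + 3*t/10 - 197*exp(-t)*sin(3*t)/150 + 34*cos(3*t)*exp(-t)/25

Characteristic equation r² + 2r + 10 = 0 has discriminant (2)² - 4·(10) = -36 < 0, so r = -1 ± 3i.
Hence x_h = C1*cos(3*t)*exp(-t) + C2*exp(-t)*sin(3*t).
For the particular solution try x_p = A0 + A1*t. Substituting and matching coefficients of each power of t gives A0 = -9/25, A1 = 3/10, so x_p = -9/25 + 3*t/10.
General solution: x = -9/25 + 3*t/10 + C1*cos(3*t)*exp(-t) + C2*exp(-t)*sin(3*t).
Apply the initial conditions: x(0) = -9/25 + C1 = 1 and x'(0) = 3/10 - C1 + 3*C2 = -5. Solving gives C1 = 34/25, C2 = -197/150.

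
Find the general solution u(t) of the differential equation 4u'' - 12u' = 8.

Divide through by 4: u'' - 3u' = 2.
Characteristic equation r² - 3r = 0 factors as (r - 3)r = 0, so r = 3, 0.
Hence u_h = C1*exp(3*t) + C2.
Since 1 solves the homogeneous equation (r = 0 is a root of multiplicity 1), multiply the trial by t. Try u_p = A*t. Substituting into the equation and dividing by 1 gives A = -2/3, so u_p = -2*t/3.

u = C2 - 2*t/3 + C1*exp(3*t)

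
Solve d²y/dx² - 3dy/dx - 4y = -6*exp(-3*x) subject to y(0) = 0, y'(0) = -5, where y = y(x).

Characteristic equation r² - 3r - 4 = 0 factors as (r + 1)(r - 4) = 0, so r = -1, 4.
Hence y_h = C1*exp(-x) + C2*exp(4*x).
Try y_p = A*exp(-3*x). Substituting into the equation and dividing by exp(-3*x) gives A = -3/7, so y_p = -3*exp(-3*x)/7.
General solution: y = -3*exp(-3*x)/7 + C1*exp(-x) + C2*exp(4*x).
Apply the initial conditions: y(0) = -3/7 + C1 + C2 = 0 and y'(0) = 9/7 - C1 + 4*C2 = -5. Solving gives C1 = 8/5, C2 = -41/35.

y = -41*exp(4*x)/35 - 3*exp(-3*x)/7 + 8*exp(-x)/5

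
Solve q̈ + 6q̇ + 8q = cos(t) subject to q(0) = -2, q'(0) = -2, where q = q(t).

Characteristic equation r² + 6r + 8 = 0 factors as (r + 2)(r + 4) = 0, so r = -2, -4.
Hence q_h = C1*exp(-2*t) + C2*exp(-4*t).
Try q_p = A*cos(t) + B*sin(t). Substituting and equating the coefficients of cos(t) and sin(t) gives A = 7/85, B = 6/85, so q_p = 6*sin(t)/85 + 7*cos(t)/85.
General solution: q = 6*sin(t)/85 + 7*cos(t)/85 + C1*exp(-2*t) + C2*exp(-4*t).
Apply the initial conditions: q(0) = 7/85 + C1 + C2 = -2 and q'(0) = 6/85 - 4*C2 - 2*C1 = -2. Solving gives C1 = -26/5, C2 = 53/17.

q = -26*exp(-2*t)/5 + 6*sin(t)/85 + 7*cos(t)/85 + 53*exp(-4*t)/17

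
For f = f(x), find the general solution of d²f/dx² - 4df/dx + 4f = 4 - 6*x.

f = -1/2 - 3*x/2 + C1*exp(2*x) + C2*x*exp(2*x)

Characteristic equation r² - 4r + 4 = 0 has discriminant (-4)² - 4·(4) = 0, so r = 2 is a repeated root.
Hence f_h = (C1 + C2*x)*exp(2*x).
For the particular solution try f_p = A0 + A1*x. Substituting and matching coefficients of each power of x gives A0 = -1/2, A1 = -3/2, so f_p = -1/2 - 3*x/2.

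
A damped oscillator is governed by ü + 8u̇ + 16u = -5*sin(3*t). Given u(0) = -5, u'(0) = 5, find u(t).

u = -649*exp(-4*t)/125 - 7*sin(3*t)/125 + 24*cos(3*t)/125 - 78*t*exp(-4*t)/5

Characteristic equation r² + 8r + 16 = 0 has discriminant (8)² - 4·(16) = 0, so r = -4 is a repeated root.
Hence u_h = (C1 + C2*t)*exp(-4*t).
Try u_p = A*cos(3*t) + B*sin(3*t). Substituting and equating the coefficients of cos(3t) and sin(3t) gives A = 24/125, B = -7/125, so u_p = -7*sin(3*t)/125 + 24*cos(3*t)/125.
General solution: u = -7*sin(3*t)/125 + 24*cos(3*t)/125 + C1*exp(-4*t) + C2*t*exp(-4*t).
Apply the initial conditions: u(0) = 24/125 + C1 = -5 and u'(0) = -21/125 + C2 - 4*C1 = 5. Solving gives C1 = -649/125, C2 = -78/5.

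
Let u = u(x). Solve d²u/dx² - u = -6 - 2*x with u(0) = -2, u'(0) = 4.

Characteristic equation r² - 1 = 0 factors as (r - 1)(r + 1) = 0, so r = 1, -1.
Hence u_h = C1*exp(x) + C2*exp(-x).
For the particular solution try u_p = A0 + A1*x. Substituting and matching coefficients of each power of x gives A0 = 6, A1 = 2, so u_p = 6 + 2*x.
General solution: u = 6 + 2*x + C1*exp(x) + C2*exp(-x).
Apply the initial conditions: u(0) = 6 + C1 + C2 = -2 and u'(0) = 2 + C1 - C2 = 4. Solving gives C1 = -3, C2 = -5.

u = 6 - 5*exp(-x) - 3*exp(x) + 2*x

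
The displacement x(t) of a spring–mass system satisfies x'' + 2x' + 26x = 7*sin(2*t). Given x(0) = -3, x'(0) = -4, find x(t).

Characteristic equation r² + 2r + 26 = 0 has discriminant (2)² - 4·(26) = -100 < 0, so r = -1 ± 5i.
Hence x_h = C1*cos(5*t)*exp(-t) + C2*exp(-t)*sin(5*t).
Try x_p = A*cos(2*t) + B*sin(2*t). Substituting and equating the coefficients of cos(2t) and sin(2t) gives A = -7/125, B = 77/250, so x_p = -7*cos(2*t)/125 + 77*sin(2*t)/250.
General solution: x = -7*cos(2*t)/125 + 77*sin(2*t)/250 + C1*cos(5*t)*exp(-t) + C2*exp(-t)*sin(5*t).
Apply the initial conditions: x(0) = -7/125 + C1 = -3 and x'(0) = 77/125 - C1 + 5*C2 = -4. Solving gives C1 = -368/125, C2 = -189/125.

x = -7*cos(2*t)/125 + 77*sin(2*t)/250 - 368*cos(5*t)*exp(-t)/125 - 189*exp(-t)*sin(5*t)/125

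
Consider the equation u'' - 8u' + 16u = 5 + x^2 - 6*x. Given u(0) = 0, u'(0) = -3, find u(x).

Characteristic equation r² - 8r + 16 = 0 has discriminant (-8)² - 4·(16) = 0, so r = 4 is a repeated root.
Hence u_h = (C1 + C2*x)*exp(4*x).
For the particular solution try u_p = A0 + A1*x + A2*x^2. Substituting and matching coefficients of each power of x gives A0 = 19/128, A1 = -5/16, A2 = 1/16, so u_p = 19/128 - 5*x/16 + x^2/16.
General solution: u = 19/128 - 5*x/16 + x^2/16 + C1*exp(4*x) + C2*x*exp(4*x).
Apply the initial conditions: u(0) = 19/128 + C1 = 0 and u'(0) = -5/16 + C2 + 4*C1 = -3. Solving gives C1 = -19/128, C2 = -67/32.

u = 19/128 - 19*exp(4*x)/128 - 5*x/16 + x**2/16 - 67*x*exp(4*x)/32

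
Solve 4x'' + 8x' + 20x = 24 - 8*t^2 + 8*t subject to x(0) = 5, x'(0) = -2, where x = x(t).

x = 134/125 - 2*t**2/5 + 18*t/25 + 151*exp(-t)*sin(2*t)/250 + 491*cos(2*t)*exp(-t)/125

Divide through by 4: x'' + 2x' + 5x = 6 - 2*t^2 + 2*t.
Characteristic equation r² + 2r + 5 = 0 has discriminant (2)² - 4·(5) = -16 < 0, so r = -1 ± 2i.
Hence x_h = C1*cos(2*t)*exp(-t) + C2*exp(-t)*sin(2*t).
For the particular solution try x_p = A0 + A1*t + A2*t^2. Substituting and matching coefficients of each power of t gives A0 = 134/125, A1 = 18/25, A2 = -2/5, so x_p = 134/125 - 2*t^2/5 + 18*t/25.
General solution: x = 134/125 - 2*t^2/5 + 18*t/25 + C1*cos(2*t)*exp(-t) + C2*exp(-t)*sin(2*t).
Apply the initial conditions: x(0) = 134/125 + C1 = 5 and x'(0) = 18/25 - C1 + 2*C2 = -2. Solving gives C1 = 491/125, C2 = 151/250.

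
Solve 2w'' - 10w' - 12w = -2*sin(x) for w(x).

Divide through by 2: w'' - 5w' - 6w = -sin(x).
Characteristic equation r² - 5r - 6 = 0 factors as (r + 1)(r - 6) = 0, so r = -1, 6.
Hence w_h = C1*exp(-x) + C2*exp(6*x).
Try w_p = A*cos(x) + B*sin(x). Substituting and equating the coefficients of cos(x) and sin(x) gives A = -5/74, B = 7/74, so w_p = -5*cos(x)/74 + 7*sin(x)/74.

w = -5*cos(x)/74 + 7*sin(x)/74 + C1*exp(-x) + C2*exp(6*x)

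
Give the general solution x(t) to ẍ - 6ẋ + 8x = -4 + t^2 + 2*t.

x = -13/64 + t**2/8 + 7*t/16 + C1*exp(4*t) + C2*exp(2*t)

Characteristic equation r² - 6r + 8 = 0 factors as (r - 4)(r - 2) = 0, so r = 4, 2.
Hence x_h = C1*exp(4*t) + C2*exp(2*t).
For the particular solution try x_p = A0 + A1*t + A2*t^2. Substituting and matching coefficients of each power of t gives A0 = -13/64, A1 = 7/16, A2 = 1/8, so x_p = -13/64 + t^2/8 + 7*t/16.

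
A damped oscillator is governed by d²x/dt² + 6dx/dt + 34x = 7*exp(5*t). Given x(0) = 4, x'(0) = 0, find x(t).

x = 7*exp(5*t)/89 + 349*cos(5*t)*exp(-3*t)/89 + 1012*exp(-3*t)*sin(5*t)/445

Characteristic equation r² + 6r + 34 = 0 has discriminant (6)² - 4·(34) = -100 < 0, so r = -3 ± 5i.
Hence x_h = C1*cos(5*t)*exp(-3*t) + C2*exp(-3*t)*sin(5*t).
Try x_p = A*exp(5*t). Substituting into the equation and dividing by exp(5*t) gives A = 7/89, so x_p = 7*exp(5*t)/89.
General solution: x = 7*exp(5*t)/89 + C1*cos(5*t)*exp(-3*t) + C2*exp(-3*t)*sin(5*t).
Apply the initial conditions: x(0) = 7/89 + C1 = 4 and x'(0) = 35/89 - 3*C1 + 5*C2 = 0. Solving gives C1 = 349/89, C2 = 1012/445.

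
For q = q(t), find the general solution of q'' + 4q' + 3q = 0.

Characteristic equation r² + 4r + 3 = 0 factors as (r + 1)(r + 3) = 0, so r = -1, -3.
Hence q_h = C1*exp(-t) + C2*exp(-3*t).

q = C1*exp(-t) + C2*exp(-3*t)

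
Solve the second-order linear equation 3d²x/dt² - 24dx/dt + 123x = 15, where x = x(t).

x = 5/41 + C1*cos(5*t)*exp(4*t) + C2*exp(4*t)*sin(5*t)

Divide through by 3: x'' - 8x' + 41x = 5.
Characteristic equation r² - 8r + 41 = 0 has discriminant (-8)² - 4·(41) = -100 < 0, so r = 4 ± 5i.
Hence x_h = C1*cos(5*t)*exp(4*t) + C2*exp(4*t)*sin(5*t).
For the particular solution try x_p = A0. Substituting and matching coefficients of each power of t gives A0 = 5/41, so x_p = 5/41.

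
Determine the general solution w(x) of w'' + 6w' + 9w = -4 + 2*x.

Characteristic equation r² + 6r + 9 = 0 has discriminant (6)² - 4·(9) = 0, so r = -3 is a repeated root.
Hence w_h = (C1 + C2*x)*exp(-3*x).
For the particular solution try w_p = A0 + A1*x. Substituting and matching coefficients of each power of x gives A0 = -16/27, A1 = 2/9, so w_p = -16/27 + 2*x/9.

w = -16/27 + 2*x/9 + C1*exp(-3*x) + C2*x*exp(-3*x)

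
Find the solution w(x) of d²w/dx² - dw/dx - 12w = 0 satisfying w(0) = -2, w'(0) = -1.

Characteristic equation r² - r - 12 = 0 factors as (r - 4)(r + 3) = 0, so r = 4, -3.
Hence w_h = C1*exp(4*x) + C2*exp(-3*x).
Apply the initial conditions: w(0) = C1 + C2 = -2 and w'(0) = -3*C2 + 4*C1 = -1. Solving gives C1 = -1, C2 = -1.

w = -exp(-3*x) - exp(4*x)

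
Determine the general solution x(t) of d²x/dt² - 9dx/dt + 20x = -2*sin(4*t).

Characteristic equation r² - 9r + 20 = 0 factors as (r - 4)(r - 5) = 0, so r = 4, 5.
Hence x_h = C1*exp(4*t) + C2*exp(5*t).
Try x_p = A*cos(4*t) + B*sin(4*t). Substituting and equating the coefficients of cos(4t) and sin(4t) gives A = -9/164, B = -1/164, so x_p = -9*cos(4*t)/164 - sin(4*t)/164.

x = -9*cos(4*t)/164 - sin(4*t)/164 + C1*exp(4*t) + C2*exp(5*t)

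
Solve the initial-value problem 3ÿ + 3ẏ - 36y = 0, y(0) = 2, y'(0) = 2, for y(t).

y = 4*exp(-4*t)/7 + 10*exp(3*t)/7

Divide through by 3: y'' + y' - 12y = 0.
Characteristic equation r² + r - 12 = 0 factors as (r + 4)(r - 3) = 0, so r = -4, 3.
Hence y_h = C1*exp(-4*t) + C2*exp(3*t).
Apply the initial conditions: y(0) = C1 + C2 = 2 and y'(0) = -4*C1 + 3*C2 = 2. Solving gives C1 = 4/7, C2 = 10/7.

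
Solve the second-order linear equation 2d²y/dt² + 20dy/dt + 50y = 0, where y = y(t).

y = C1*exp(-5*t) + C2*t*exp(-5*t)

Divide through by 2: y'' + 10y' + 25y = 0.
Characteristic equation r² + 10r + 25 = 0 has discriminant (10)² - 4·(25) = 0, so r = -5 is a repeated root.
Hence y_h = (C1 + C2*t)*exp(-5*t).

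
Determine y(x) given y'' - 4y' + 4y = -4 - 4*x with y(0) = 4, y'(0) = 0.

Characteristic equation r² - 4r + 4 = 0 has discriminant (-4)² - 4·(4) = 0, so r = 2 is a repeated root.
Hence y_h = (C1 + C2*x)*exp(2*x).
For the particular solution try y_p = A0 + A1*x. Substituting and matching coefficients of each power of x gives A0 = -2, A1 = -1, so y_p = -2 - x.
General solution: y = -2 - x + C1*exp(2*x) + C2*x*exp(2*x).
Apply the initial conditions: y(0) = -2 + C1 = 4 and y'(0) = -1 + C2 + 2*C1 = 0. Solving gives C1 = 6, C2 = -11.

y = -2 - x + 6*exp(2*x) - 11*x*exp(2*x)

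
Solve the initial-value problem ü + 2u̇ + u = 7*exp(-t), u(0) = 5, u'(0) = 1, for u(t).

u = 5*exp(-t) + 6*t*exp(-t) + 7*t**2*exp(-t)/2

Characteristic equation r² + 2r + 1 = 0 has discriminant (2)² - 4·(1) = 0, so r = -1 is a repeated root.
Hence u_h = (C1 + C2*t)*exp(-t).
Since exp(-t) solves the homogeneous equation (r = -1 is a root of multiplicity 2), multiply the trial by t^2. Try u_p = A*t^2*exp(-t). Substituting into the equation and dividing by exp(-t) gives A = 7/2, so u_p = 7*t^2*exp(-t)/2.
General solution: u = C1*exp(-t) + 7*t^2*exp(-t)/2 + C2*t*exp(-t).
Apply the initial conditions: u(0) = C1 = 5 and u'(0) = C2 - C1 = 1. Solving gives C1 = 5, C2 = 6.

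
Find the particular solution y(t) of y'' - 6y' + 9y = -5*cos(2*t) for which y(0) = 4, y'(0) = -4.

Characteristic equation r² - 6r + 9 = 0 has discriminant (-6)² - 4·(9) = 0, so r = 3 is a repeated root.
Hence y_h = (C1 + C2*t)*exp(3*t).
Try y_p = A*cos(2*t) + B*sin(2*t). Substituting and equating the coefficients of cos(2t) and sin(2t) gives A = -25/169, B = 60/169, so y_p = -25*cos(2*t)/169 + 60*sin(2*t)/169.
General solution: y = -25*cos(2*t)/169 + 60*sin(2*t)/169 + C1*exp(3*t) + C2*t*exp(3*t).
Apply the initial conditions: y(0) = -25/169 + C1 = 4 and y'(0) = 120/169 + C2 + 3*C1 = -4. Solving gives C1 = 701/169, C2 = -223/13.

y = -25*cos(2*t)/169 + 60*sin(2*t)/169 + 701*exp(3*t)/169 - 223*t*exp(3*t)/13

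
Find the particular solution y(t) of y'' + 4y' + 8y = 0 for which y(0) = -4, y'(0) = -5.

y = -4*cos(2*t)*exp(-2*t) - 13*exp(-2*t)*sin(2*t)/2

Characteristic equation r² + 4r + 8 = 0 has discriminant (4)² - 4·(8) = -16 < 0, so r = -2 ± 2i.
Hence y_h = C1*cos(2*t)*exp(-2*t) + C2*exp(-2*t)*sin(2*t).
Apply the initial conditions: y(0) = C1 = -4 and y'(0) = -2*C1 + 2*C2 = -5. Solving gives C1 = -4, C2 = -13/2.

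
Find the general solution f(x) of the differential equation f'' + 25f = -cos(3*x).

f = -cos(3*x)/16 + C1*cos(5*x) + C2*sin(5*x)

Characteristic equation r² + 25 = 0 has discriminant (0)² - 4·(25) = -100 < 0, so r = ± 5i.
Hence f_h = C1*cos(5*x) + C2*sin(5*x).
Try f_p = A*cos(3*x) + B*sin(3*x). Substituting and equating the coefficients of cos(3x) and sin(3x) gives A = -1/16, B = 0, so f_p = -cos(3*x)/16.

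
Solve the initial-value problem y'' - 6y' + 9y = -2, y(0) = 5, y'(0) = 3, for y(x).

Characteristic equation r² - 6r + 9 = 0 has discriminant (-6)² - 4·(9) = 0, so r = 3 is a repeated root.
Hence y_h = (C1 + C2*x)*exp(3*x).
For the particular solution try y_p = A0. Substituting and matching coefficients of each power of x gives A0 = -2/9, so y_p = -2/9.
General solution: y = -2/9 + C1*exp(3*x) + C2*x*exp(3*x).
Apply the initial conditions: y(0) = -2/9 + C1 = 5 and y'(0) = C2 + 3*C1 = 3. Solving gives C1 = 47/9, C2 = -38/3.

y = -2/9 + 47*exp(3*x)/9 - 38*x*exp(3*x)/3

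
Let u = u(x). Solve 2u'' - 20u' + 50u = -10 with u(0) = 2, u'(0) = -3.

u = -1/5 + 11*exp(5*x)/5 - 14*x*exp(5*x)

Divide through by 2: u'' - 10u' + 25u = -5.
Characteristic equation r² - 10r + 25 = 0 has discriminant (-10)² - 4·(25) = 0, so r = 5 is a repeated root.
Hence u_h = (C1 + C2*x)*exp(5*x).
For the particular solution try u_p = A0. Substituting and matching coefficients of each power of x gives A0 = -1/5, so u_p = -1/5.
General solution: u = -1/5 + C1*exp(5*x) + C2*x*exp(5*x).
Apply the initial conditions: u(0) = -1/5 + C1 = 2 and u'(0) = C2 + 5*C1 = -3. Solving gives C1 = 11/5, C2 = -14.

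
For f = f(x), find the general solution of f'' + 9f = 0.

f = C1*cos(3*x) + C2*sin(3*x)

Characteristic equation r² + 9 = 0 has discriminant (0)² - 4·(9) = -36 < 0, so r = ± 3i.
Hence f_h = C1*cos(3*x) + C2*sin(3*x).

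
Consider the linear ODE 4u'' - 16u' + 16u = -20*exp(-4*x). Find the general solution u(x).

u = -5*exp(-4*x)/36 + C1*exp(2*x) + C2*x*exp(2*x)

Divide through by 4: u'' - 4u' + 4u = -5*exp(-4*x).
Characteristic equation r² - 4r + 4 = 0 has discriminant (-4)² - 4·(4) = 0, so r = 2 is a repeated root.
Hence u_h = (C1 + C2*x)*exp(2*x).
Try u_p = A*exp(-4*x). Substituting into the equation and dividing by exp(-4*x) gives A = -5/36, so u_p = -5*exp(-4*x)/36.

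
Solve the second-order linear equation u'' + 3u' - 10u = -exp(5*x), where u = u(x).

Characteristic equation r² + 3r - 10 = 0 factors as (r - 2)(r + 5) = 0, so r = 2, -5.
Hence u_h = C1*exp(2*x) + C2*exp(-5*x).
Try u_p = A*exp(5*x). Substituting into the equation and dividing by exp(5*x) gives A = -1/30, so u_p = -exp(5*x)/30.

u = -exp(5*x)/30 + C1*exp(2*x) + C2*exp(-5*x)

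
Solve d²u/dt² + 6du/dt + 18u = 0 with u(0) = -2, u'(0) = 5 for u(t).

u = -2*cos(3*t)*exp(-3*t) - exp(-3*t)*sin(3*t)/3

Characteristic equation r² + 6r + 18 = 0 has discriminant (6)² - 4·(18) = -36 < 0, so r = -3 ± 3i.
Hence u_h = C1*cos(3*t)*exp(-3*t) + C2*exp(-3*t)*sin(3*t).
Apply the initial conditions: u(0) = C1 = -2 and u'(0) = -3*C1 + 3*C2 = 5. Solving gives C1 = -2, C2 = -1/3.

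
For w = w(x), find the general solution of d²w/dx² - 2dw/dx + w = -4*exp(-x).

Characteristic equation r² - 2r + 1 = 0 has discriminant (-2)² - 4·(1) = 0, so r = 1 is a repeated root.
Hence w_h = (C1 + C2*x)*exp(x).
Try w_p = A*exp(-x). Substituting into the equation and dividing by exp(-x) gives A = -1, so w_p = -exp(-x).

w = -exp(-x) + C1*exp(x) + C2*x*exp(x)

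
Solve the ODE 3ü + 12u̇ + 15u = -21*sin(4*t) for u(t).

Divide through by 3: u'' + 4u' + 5u = -7*sin(4*t).
Characteristic equation r² + 4r + 5 = 0 has discriminant (4)² - 4·(5) = -4 < 0, so r = -2 ± i.
Hence u_h = C1*cos(t)*exp(-2*t) + C2*exp(-2*t)*sin(t).
Try u_p = A*cos(4*t) + B*sin(4*t). Substituting and equating the coefficients of cos(4t) and sin(4t) gives A = 112/377, B = 77/377, so u_p = 77*sin(4*t)/377 + 112*cos(4*t)/377.

u = 77*sin(4*t)/377 + 112*cos(4*t)/377 + C1*cos(t)*exp(-2*t) + C2*exp(-2*t)*sin(t)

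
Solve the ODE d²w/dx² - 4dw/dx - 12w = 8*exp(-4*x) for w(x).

Characteristic equation r² - 4r - 12 = 0 factors as (r - 6)(r + 2) = 0, so r = 6, -2.
Hence w_h = C1*exp(6*x) + C2*exp(-2*x).
Try w_p = A*exp(-4*x). Substituting into the equation and dividing by exp(-4*x) gives A = 2/5, so w_p = 2*exp(-4*x)/5.

w = 2*exp(-4*x)/5 + C1*exp(6*x) + C2*exp(-2*x)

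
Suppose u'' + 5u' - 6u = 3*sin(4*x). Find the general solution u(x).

Characteristic equation r² + 5r - 6 = 0 factors as (r + 6)(r - 1) = 0, so r = -6, 1.
Hence u_h = C1*exp(-6*x) + C2*exp(x).
Try u_p = A*cos(4*x) + B*sin(4*x). Substituting and equating the coefficients of cos(4x) and sin(4x) gives A = -15/221, B = -33/442, so u_p = -33*sin(4*x)/442 - 15*cos(4*x)/221.

u = -33*sin(4*x)/442 - 15*cos(4*x)/221 + C1*exp(-6*x) + C2*exp(x)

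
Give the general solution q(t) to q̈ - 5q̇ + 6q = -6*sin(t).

q = -3*cos(t)/5 - 3*sin(t)/5 + C1*exp(3*t) + C2*exp(2*t)

Characteristic equation r² - 5r + 6 = 0 factors as (r - 3)(r - 2) = 0, so r = 3, 2.
Hence q_h = C1*exp(3*t) + C2*exp(2*t).
Try q_p = A*cos(t) + B*sin(t). Substituting and equating the coefficients of cos(t) and sin(t) gives A = -3/5, B = -3/5, so q_p = -3*cos(t)/5 - 3*sin(t)/5.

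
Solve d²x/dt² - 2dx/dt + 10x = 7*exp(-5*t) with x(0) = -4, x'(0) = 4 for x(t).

x = 7*exp(-5*t)/45 - 187*cos(3*t)*exp(t)/45 + 134*exp(t)*sin(3*t)/45

Characteristic equation r² - 2r + 10 = 0 has discriminant (-2)² - 4·(10) = -36 < 0, so r = 1 ± 3i.
Hence x_h = C1*cos(3*t)*exp(t) + C2*exp(t)*sin(3*t).
Try x_p = A*exp(-5*t). Substituting into the equation and dividing by exp(-5*t) gives A = 7/45, so x_p = 7*exp(-5*t)/45.
General solution: x = 7*exp(-5*t)/45 + C1*cos(3*t)*exp(t) + C2*exp(t)*sin(3*t).
Apply the initial conditions: x(0) = 7/45 + C1 = -4 and x'(0) = -7/9 + C1 + 3*C2 = 4. Solving gives C1 = -187/45, C2 = 134/45.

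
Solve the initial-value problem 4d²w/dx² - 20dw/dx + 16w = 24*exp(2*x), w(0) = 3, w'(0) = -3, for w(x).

w = -exp(4*x) - 3*exp(2*x) + 7*exp(x)

Divide through by 4: w'' - 5w' + 4w = 6*exp(2*x).
Characteristic equation r² - 5r + 4 = 0 factors as (r - 1)(r - 4) = 0, so r = 1, 4.
Hence w_h = C1*exp(x) + C2*exp(4*x).
Try w_p = A*exp(2*x). Substituting into the equation and dividing by exp(2*x) gives A = -3, so w_p = -3*exp(2*x).
General solution: w = -3*exp(2*x) + C1*exp(x) + C2*exp(4*x).
Apply the initial conditions: w(0) = -3 + C1 + C2 = 3 and w'(0) = -6 + C1 + 4*C2 = -3. Solving gives C1 = 7, C2 = -1.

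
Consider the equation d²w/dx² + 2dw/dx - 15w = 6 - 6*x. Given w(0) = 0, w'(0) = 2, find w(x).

w = -26/75 - 7*exp(-5*x)/100 + 2*x/5 + 5*exp(3*x)/12

Characteristic equation r² + 2r - 15 = 0 factors as (r - 3)(r + 5) = 0, so r = 3, -5.
Hence w_h = C1*exp(3*x) + C2*exp(-5*x).
For the particular solution try w_p = A0 + A1*x. Substituting and matching coefficients of each power of x gives A0 = -26/75, A1 = 2/5, so w_p = -26/75 + 2*x/5.
General solution: w = -26/75 + 2*x/5 + C1*exp(3*x) + C2*exp(-5*x).
Apply the initial conditions: w(0) = -26/75 + C1 + C2 = 0 and w'(0) = 2/5 - 5*C2 + 3*C1 = 2. Solving gives C1 = 5/12, C2 = -7/100.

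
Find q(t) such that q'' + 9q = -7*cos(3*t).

Characteristic equation r² + 9 = 0 has discriminant (0)² - 4·(9) = -36 < 0, so r = ± 3i.
Hence q_h = C1*cos(3*t) + C2*sin(3*t).
Since ±3i are characteristic roots, multiply the trial by t. Try q_p = t*(A*cos(3*t) + B*sin(3*t)). Substituting and equating the coefficients of cos(3t) and sin(3t) gives A = 0, B = -7/6, so q_p = -7*t*sin(3*t)/6.

q = C1*cos(3*t) + C2*sin(3*t) - 7*t*sin(3*t)/6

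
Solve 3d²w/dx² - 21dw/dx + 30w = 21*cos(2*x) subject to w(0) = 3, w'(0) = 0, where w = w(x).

Divide through by 3: w'' - 7w' + 10w = 7*cos(2*x).
Characteristic equation r² - 7r + 10 = 0 factors as (r - 5)(r - 2) = 0, so r = 5, 2.
Hence w_h = C1*exp(5*x) + C2*exp(2*x).
Try w_p = A*cos(2*x) + B*sin(2*x). Substituting and equating the coefficients of cos(2x) and sin(2x) gives A = 21/116, B = -49/116, so w_p = -49*sin(2*x)/116 + 21*cos(2*x)/116.
General solution: w = -49*sin(2*x)/116 + 21*cos(2*x)/116 + C1*exp(5*x) + C2*exp(2*x).
Apply the initial conditions: w(0) = 21/116 + C1 + C2 = 3 and w'(0) = -49/58 + 2*C2 + 5*C1 = 0. Solving gives C1 = -139/87, C2 = 53/12.

w = -139*exp(5*x)/87 - 49*sin(2*x)/116 + 21*cos(2*x)/116 + 53*exp(2*x)/12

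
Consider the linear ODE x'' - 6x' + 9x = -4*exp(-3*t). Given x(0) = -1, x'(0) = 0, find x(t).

Characteristic equation r² - 6r + 9 = 0 has discriminant (-6)² - 4·(9) = 0, so r = 3 is a repeated root.
Hence x_h = (C1 + C2*t)*exp(3*t).
Try x_p = A*exp(-3*t). Substituting into the equation and dividing by exp(-3*t) gives A = -1/9, so x_p = -exp(-3*t)/9.
General solution: x = -exp(-3*t)/9 + C1*exp(3*t) + C2*t*exp(3*t).
Apply the initial conditions: x(0) = -1/9 + C1 = -1 and x'(0) = 1/3 + C2 + 3*C1 = 0. Solving gives C1 = -8/9, C2 = 7/3.

x = -8*exp(3*t)/9 - exp(-3*t)/9 + 7*t*exp(3*t)/3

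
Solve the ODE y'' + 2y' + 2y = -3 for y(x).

Characteristic equation r² + 2r + 2 = 0 has discriminant (2)² - 4·(2) = -4 < 0, so r = -1 ± i.
Hence y_h = C1*cos(x)*exp(-x) + C2*exp(-x)*sin(x).
For the particular solution try y_p = A0. Substituting and matching coefficients of each power of x gives A0 = -3/2, so y_p = -3/2.

y = -3/2 + C1*cos(x)*exp(-x) + C2*exp(-x)*sin(x)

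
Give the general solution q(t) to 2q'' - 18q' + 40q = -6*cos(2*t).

q = -12*cos(2*t)/145 + 27*sin(2*t)/290 + C1*exp(5*t) + C2*exp(4*t)

Divide through by 2: q'' - 9q' + 20q = -3*cos(2*t).
Characteristic equation r² - 9r + 20 = 0 factors as (r - 5)(r - 4) = 0, so r = 5, 4.
Hence q_h = C1*exp(5*t) + C2*exp(4*t).
Try q_p = A*cos(2*t) + B*sin(2*t). Substituting and equating the coefficients of cos(2t) and sin(2t) gives A = -12/145, B = 27/290, so q_p = -12*cos(2*t)/145 + 27*sin(2*t)/290.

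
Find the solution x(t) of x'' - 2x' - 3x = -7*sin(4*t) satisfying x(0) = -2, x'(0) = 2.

x = -56*cos(4*t)/425 - 27*exp(-t)/17 - 7*exp(3*t)/25 + 133*sin(4*t)/425

Characteristic equation r² - 2r - 3 = 0 factors as (r + 1)(r - 3) = 0, so r = -1, 3.
Hence x_h = C1*exp(-t) + C2*exp(3*t).
Try x_p = A*cos(4*t) + B*sin(4*t). Substituting and equating the coefficients of cos(4t) and sin(4t) gives A = -56/425, B = 133/425, so x_p = -56*cos(4*t)/425 + 133*sin(4*t)/425.
General solution: x = -56*cos(4*t)/425 + 133*sin(4*t)/425 + C1*exp(-t) + C2*exp(3*t).
Apply the initial conditions: x(0) = -56/425 + C1 + C2 = -2 and x'(0) = 532/425 - C1 + 3*C2 = 2. Solving gives C1 = -27/17, C2 = -7/25.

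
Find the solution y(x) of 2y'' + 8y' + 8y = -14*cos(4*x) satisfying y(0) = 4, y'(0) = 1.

y = -7*sin(4*x)/25 + 21*cos(4*x)/100 + 379*exp(-2*x)/100 + 97*x*exp(-2*x)/10

Divide through by 2: y'' + 4y' + 4y = -7*cos(4*x).
Characteristic equation r² + 4r + 4 = 0 has discriminant (4)² - 4·(4) = 0, so r = -2 is a repeated root.
Hence y_h = (C1 + C2*x)*exp(-2*x).
Try y_p = A*cos(4*x) + B*sin(4*x). Substituting and equating the coefficients of cos(4x) and sin(4x) gives A = 21/100, B = -7/25, so y_p = -7*sin(4*x)/25 + 21*cos(4*x)/100.
General solution: y = -7*sin(4*x)/25 + 21*cos(4*x)/100 + C1*exp(-2*x) + C2*x*exp(-2*x).
Apply the initial conditions: y(0) = 21/100 + C1 = 4 and y'(0) = -28/25 + C2 - 2*C1 = 1. Solving gives C1 = 379/100, C2 = 97/10.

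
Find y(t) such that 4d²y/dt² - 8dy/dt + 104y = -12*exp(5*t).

y = -3*exp(5*t)/41 + C1*cos(5*t)*exp(t) + C2*exp(t)*sin(5*t)

Divide through by 4: y'' - 2y' + 26y = -3*exp(5*t).
Characteristic equation r² - 2r + 26 = 0 has discriminant (-2)² - 4·(26) = -100 < 0, so r = 1 ± 5i.
Hence y_h = C1*cos(5*t)*exp(t) + C2*exp(t)*sin(5*t).
Try y_p = A*exp(5*t). Substituting into the equation and dividing by exp(5*t) gives A = -3/41, so y_p = -3*exp(5*t)/41.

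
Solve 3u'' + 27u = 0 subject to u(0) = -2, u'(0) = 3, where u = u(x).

u = -2*cos(3*x) + sin(3*x)

Divide through by 3: u'' + 9u = 0.
Characteristic equation r² + 9 = 0 has discriminant (0)² - 4·(9) = -36 < 0, so r = ± 3i.
Hence u_h = C1*cos(3*x) + C2*sin(3*x).
Apply the initial conditions: u(0) = C1 = -2 and u'(0) = 3*C2 = 3. Solving gives C1 = -2, C2 = 1.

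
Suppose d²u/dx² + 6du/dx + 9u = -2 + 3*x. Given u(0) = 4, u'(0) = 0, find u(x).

Characteristic equation r² + 6r + 9 = 0 has discriminant (6)² - 4·(9) = 0, so r = -3 is a repeated root.
Hence u_h = (C1 + C2*x)*exp(-3*x).
For the particular solution try u_p = A0 + A1*x. Substituting and matching coefficients of each power of x gives A0 = -4/9, A1 = 1/3, so u_p = -4/9 + x/3.
General solution: u = -4/9 + x/3 + C1*exp(-3*x) + C2*x*exp(-3*x).
Apply the initial conditions: u(0) = -4/9 + C1 = 4 and u'(0) = 1/3 + C2 - 3*C1 = 0. Solving gives C1 = 40/9, C2 = 13.

u = -4/9 + x/3 + 40*exp(-3*x)/9 + 13*x*exp(-3*x)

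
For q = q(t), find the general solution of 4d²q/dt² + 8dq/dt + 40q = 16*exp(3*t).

Divide through by 4: q'' + 2q' + 10q = 4*exp(3*t).
Characteristic equation r² + 2r + 10 = 0 has discriminant (2)² - 4·(10) = -36 < 0, so r = -1 ± 3i.
Hence q_h = C1*cos(3*t)*exp(-t) + C2*exp(-t)*sin(3*t).
Try q_p = A*exp(3*t). Substituting into the equation and dividing by exp(3*t) gives A = 4/25, so q_p = 4*exp(3*t)/25.

q = 4*exp(3*t)/25 + C1*cos(3*t)*exp(-t) + C2*exp(-t)*sin(3*t)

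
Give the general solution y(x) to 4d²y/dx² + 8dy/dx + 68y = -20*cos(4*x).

y = -8*sin(4*x)/13 - cos(4*x)/13 + C1*cos(4*x)*exp(-x) + C2*exp(-x)*sin(4*x)

Divide through by 4: y'' + 2y' + 17y = -5*cos(4*x).
Characteristic equation r² + 2r + 17 = 0 has discriminant (2)² - 4·(17) = -64 < 0, so r = -1 ± 4i.
Hence y_h = C1*cos(4*x)*exp(-x) + C2*exp(-x)*sin(4*x).
Try y_p = A*cos(4*x) + B*sin(4*x). Substituting and equating the coefficients of cos(4x) and sin(4x) gives A = -1/13, B = -8/13, so y_p = -8*sin(4*x)/13 - cos(4*x)/13.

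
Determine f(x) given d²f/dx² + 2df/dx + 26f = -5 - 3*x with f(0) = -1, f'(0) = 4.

Characteristic equation r² + 2r + 26 = 0 has discriminant (2)² - 4·(26) = -100 < 0, so r = -1 ± 5i.
Hence f_h = C1*cos(5*x)*exp(-x) + C2*exp(-x)*sin(5*x).
For the particular solution try f_p = A0 + A1*x. Substituting and matching coefficients of each power of x gives A0 = -31/169, A1 = -3/26, so f_p = -31/169 - 3*x/26.
General solution: f = -31/169 - 3*x/26 + C1*cos(5*x)*exp(-x) + C2*exp(-x)*sin(5*x).
Apply the initial conditions: f(0) = -31/169 + C1 = -1 and f'(0) = -3/26 - C1 + 5*C2 = 4. Solving gives C1 = -138/169, C2 = 223/338.

f = -31/169 - 3*x/26 - 138*cos(5*x)*exp(-x)/169 + 223*exp(-x)*sin(5*x)/338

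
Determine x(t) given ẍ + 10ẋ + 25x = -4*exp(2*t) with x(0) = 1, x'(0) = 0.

x = -4*exp(2*t)/49 + 53*exp(-5*t)/49 + 39*t*exp(-5*t)/7

Characteristic equation r² + 10r + 25 = 0 has discriminant (10)² - 4·(25) = 0, so r = -5 is a repeated root.
Hence x_h = (C1 + C2*t)*exp(-5*t).
Try x_p = A*exp(2*t). Substituting into the equation and dividing by exp(2*t) gives A = -4/49, so x_p = -4*exp(2*t)/49.
General solution: x = -4*exp(2*t)/49 + C1*exp(-5*t) + C2*t*exp(-5*t).
Apply the initial conditions: x(0) = -4/49 + C1 = 1 and x'(0) = -8/49 + C2 - 5*C1 = 0. Solving gives C1 = 53/49, C2 = 39/7.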